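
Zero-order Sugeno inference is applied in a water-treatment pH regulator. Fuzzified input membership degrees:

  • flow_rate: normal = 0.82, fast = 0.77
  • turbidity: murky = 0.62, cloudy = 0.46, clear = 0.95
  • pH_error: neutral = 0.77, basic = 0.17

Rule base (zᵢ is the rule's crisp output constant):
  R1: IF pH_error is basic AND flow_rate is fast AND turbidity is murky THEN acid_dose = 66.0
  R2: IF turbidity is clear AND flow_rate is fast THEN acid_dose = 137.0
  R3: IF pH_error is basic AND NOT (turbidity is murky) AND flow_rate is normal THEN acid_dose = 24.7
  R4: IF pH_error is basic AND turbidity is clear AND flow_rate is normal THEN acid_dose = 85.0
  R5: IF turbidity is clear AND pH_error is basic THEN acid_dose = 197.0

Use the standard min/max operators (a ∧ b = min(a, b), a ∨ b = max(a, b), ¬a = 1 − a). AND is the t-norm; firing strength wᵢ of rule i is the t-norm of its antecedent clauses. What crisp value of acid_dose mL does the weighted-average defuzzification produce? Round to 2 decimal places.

116.45

R1 (z=66.0): basic=0.17, fast=0.77, murky=0.62; AND[min(a, b)] → w = 0.17
R2 (z=137.0): clear=0.95, fast=0.77; AND[min(a, b)] → w = 0.77
R3 (z=24.7): basic=0.17, ¬murky=1−0.62=0.38, normal=0.82; AND[min(a, b)] → w = 0.17
R4 (z=85.0): basic=0.17, clear=0.95, normal=0.82; AND[min(a, b)] → w = 0.17
R5 (z=197.0): clear=0.95, basic=0.17; AND[min(a, b)] → w = 0.17
Weighted average = (0.17·66.0 + 0.77·137.0 + 0.17·24.7 + 0.17·85.0 + 0.17·197.0) / (0.17 + 0.77 + 0.17 + 0.17 + 0.17)
  = 168.8490 / 1.4500 = 116.45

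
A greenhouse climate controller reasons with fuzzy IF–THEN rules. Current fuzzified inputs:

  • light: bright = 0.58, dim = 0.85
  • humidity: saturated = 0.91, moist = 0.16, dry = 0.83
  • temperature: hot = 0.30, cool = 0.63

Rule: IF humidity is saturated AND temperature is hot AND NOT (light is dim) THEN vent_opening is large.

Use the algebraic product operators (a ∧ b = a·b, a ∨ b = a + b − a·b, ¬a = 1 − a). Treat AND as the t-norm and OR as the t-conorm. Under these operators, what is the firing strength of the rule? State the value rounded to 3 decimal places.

0.041

firing strength: saturated=0.91, hot=0.30, ¬dim=1−0.85=0.15; AND[a·b] → w = 0.0410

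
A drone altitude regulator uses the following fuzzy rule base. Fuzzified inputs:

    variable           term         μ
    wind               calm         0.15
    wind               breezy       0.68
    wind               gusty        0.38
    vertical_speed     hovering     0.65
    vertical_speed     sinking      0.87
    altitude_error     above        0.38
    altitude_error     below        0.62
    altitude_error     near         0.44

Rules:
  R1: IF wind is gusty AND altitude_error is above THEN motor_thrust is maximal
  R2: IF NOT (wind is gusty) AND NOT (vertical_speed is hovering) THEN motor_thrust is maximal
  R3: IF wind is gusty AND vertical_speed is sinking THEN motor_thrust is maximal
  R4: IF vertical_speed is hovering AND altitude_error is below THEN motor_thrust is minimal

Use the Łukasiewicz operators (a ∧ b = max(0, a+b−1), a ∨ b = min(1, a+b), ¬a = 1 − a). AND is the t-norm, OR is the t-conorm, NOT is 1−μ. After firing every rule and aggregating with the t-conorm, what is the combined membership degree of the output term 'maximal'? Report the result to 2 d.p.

R1: gusty=0.38, above=0.38; AND[max(0, a+b−1)] → w = 0.00
R2: ¬gusty=1−0.38=0.62, ¬hovering=1−0.65=0.35; AND[max(0, a+b−1)] → w = 0.00
R3: gusty=0.38, sinking=0.87; AND[max(0, a+b−1)] → w = 0.25
R4: hovering=0.65, below=0.62; AND[max(0, a+b−1)] → w = 0.27
Rules with consequent 'maximal': {R1, R2, R3} → strengths 0.00, 0.00, 0.25
Aggregate via t-conorm [min(1, a+b)]: 0.25

0.25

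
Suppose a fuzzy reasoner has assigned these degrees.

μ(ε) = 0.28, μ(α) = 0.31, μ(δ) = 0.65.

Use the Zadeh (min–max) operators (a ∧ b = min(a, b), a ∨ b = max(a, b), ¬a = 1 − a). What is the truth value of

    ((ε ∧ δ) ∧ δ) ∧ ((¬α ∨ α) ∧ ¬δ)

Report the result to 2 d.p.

0.28

ε ∧ δ = min(a, b) on (0.28, 0.65) = 0.28
(ε ∧ δ) ∧ δ = min(a, b) on (0.28, 0.65) = 0.28
¬α = 1 − 0.31 = 0.69
¬α ∨ α = max(a, b) on (0.69, 0.31) = 0.69
¬δ = 1 − 0.65 = 0.35
(¬α ∨ α) ∧ ¬δ = min(a, b) on (0.69, 0.35) = 0.35
((ε ∧ δ) ∧ δ) ∧ ((¬α ∨ α) ∧ ¬δ) = min(a, b) on (0.28, 0.35) = 0.28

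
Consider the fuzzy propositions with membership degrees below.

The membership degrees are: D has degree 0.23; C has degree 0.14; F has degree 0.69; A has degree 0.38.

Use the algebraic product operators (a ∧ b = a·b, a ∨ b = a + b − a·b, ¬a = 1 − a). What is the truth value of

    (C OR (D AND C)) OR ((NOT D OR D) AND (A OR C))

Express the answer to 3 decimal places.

D AND C = a·b on (0.2300, 0.1400) = 0.0322
C OR (D AND C) = a + b − a·b on (0.1400, 0.0322) = 0.1677
NOT D = 1 − 0.2300 = 0.7700
NOT D OR D = a + b − a·b on (0.7700, 0.2300) = 0.8229
A OR C = a + b − a·b on (0.3800, 0.1400) = 0.4668
(NOT D OR D) AND (A OR C) = a·b on (0.8229, 0.4668) = 0.3841
(C OR (D AND C)) OR ((NOT D OR D) AND (A OR C)) = a + b − a·b on (0.1677, 0.3841) = 0.4874

0.487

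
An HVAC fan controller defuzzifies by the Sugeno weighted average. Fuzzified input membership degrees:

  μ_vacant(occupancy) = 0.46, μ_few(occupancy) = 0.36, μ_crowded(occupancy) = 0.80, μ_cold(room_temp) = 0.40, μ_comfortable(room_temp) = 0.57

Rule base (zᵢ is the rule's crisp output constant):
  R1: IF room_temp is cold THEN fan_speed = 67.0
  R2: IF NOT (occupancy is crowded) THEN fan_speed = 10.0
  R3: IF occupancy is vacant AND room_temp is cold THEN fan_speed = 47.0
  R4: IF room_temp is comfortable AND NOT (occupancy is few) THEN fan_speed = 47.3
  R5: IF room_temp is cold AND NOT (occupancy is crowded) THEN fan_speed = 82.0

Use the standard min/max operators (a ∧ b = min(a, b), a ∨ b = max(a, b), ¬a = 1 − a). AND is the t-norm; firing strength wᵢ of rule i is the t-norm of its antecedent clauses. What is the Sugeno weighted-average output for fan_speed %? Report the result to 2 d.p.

51.39

R1 (z=67.0): cold=0.40 → w = 0.40
R2 (z=10.0): ¬crowded=1−0.80=0.20 → w = 0.20
R3 (z=47.0): vacant=0.46, cold=0.40; AND[min(a, b)] → w = 0.40
R4 (z=47.3): comfortable=0.57, ¬few=1−0.36=0.64; AND[min(a, b)] → w = 0.57
R5 (z=82.0): cold=0.40, ¬crowded=1−0.80=0.20; AND[min(a, b)] → w = 0.20
Weighted average = (0.40·67.0 + 0.20·10.0 + 0.40·47.0 + 0.57·47.3 + 0.20·82.0) / (0.40 + 0.20 + 0.40 + 0.57 + 0.20)
  = 90.9610 / 1.7700 = 51.39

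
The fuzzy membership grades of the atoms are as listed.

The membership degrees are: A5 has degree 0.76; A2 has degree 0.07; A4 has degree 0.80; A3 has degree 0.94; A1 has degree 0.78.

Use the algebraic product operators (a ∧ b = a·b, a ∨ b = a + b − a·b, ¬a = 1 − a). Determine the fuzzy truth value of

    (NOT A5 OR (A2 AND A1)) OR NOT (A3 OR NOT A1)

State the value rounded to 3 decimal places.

NOT A5 = 1 − 0.7600 = 0.2400
A2 AND A1 = a·b on (0.0700, 0.7800) = 0.0546
NOT A5 OR (A2 AND A1) = a + b − a·b on (0.2400, 0.0546) = 0.2815
NOT A1 = 1 − 0.7800 = 0.2200
A3 OR NOT A1 = a + b − a·b on (0.9400, 0.2200) = 0.9532
NOT (A3 OR NOT A1) = 1 − 0.9532 = 0.0468
(NOT A5 OR (A2 AND A1)) OR NOT (A3 OR NOT A1) = a + b − a·b on (0.2815, 0.0468) = 0.3151

0.315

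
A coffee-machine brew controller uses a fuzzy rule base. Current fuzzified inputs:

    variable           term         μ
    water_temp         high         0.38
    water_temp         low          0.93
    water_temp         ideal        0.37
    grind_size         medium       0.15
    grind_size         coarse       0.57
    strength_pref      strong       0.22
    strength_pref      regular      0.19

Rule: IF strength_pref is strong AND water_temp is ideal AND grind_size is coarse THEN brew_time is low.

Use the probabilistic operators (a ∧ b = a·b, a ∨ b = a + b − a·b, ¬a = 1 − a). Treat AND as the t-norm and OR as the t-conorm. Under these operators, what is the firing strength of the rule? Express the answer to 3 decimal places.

0.046

firing strength: strong=0.22, ideal=0.37, coarse=0.57; AND[a·b] → w = 0.0464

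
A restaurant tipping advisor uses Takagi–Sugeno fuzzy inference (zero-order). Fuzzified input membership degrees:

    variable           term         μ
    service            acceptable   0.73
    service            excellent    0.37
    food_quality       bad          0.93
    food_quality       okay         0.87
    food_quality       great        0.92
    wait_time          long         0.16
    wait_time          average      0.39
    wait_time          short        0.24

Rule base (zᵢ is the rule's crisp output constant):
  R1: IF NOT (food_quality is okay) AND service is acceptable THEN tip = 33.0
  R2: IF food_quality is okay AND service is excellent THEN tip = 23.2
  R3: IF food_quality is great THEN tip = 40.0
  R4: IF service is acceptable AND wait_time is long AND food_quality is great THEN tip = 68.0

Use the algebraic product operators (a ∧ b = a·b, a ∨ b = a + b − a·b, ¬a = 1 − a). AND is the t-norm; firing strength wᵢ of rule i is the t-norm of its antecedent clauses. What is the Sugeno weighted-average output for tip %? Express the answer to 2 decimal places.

R1 (z=33.0): ¬okay=1−0.87=0.13, acceptable=0.73; AND[a·b] → w = 0.0949
R2 (z=23.2): okay=0.87, excellent=0.37; AND[a·b] → w = 0.3219
R3 (z=40.0): great=0.92 → w = 0.9200
R4 (z=68.0): acceptable=0.73, long=0.16, great=0.92; AND[a·b] → w = 0.1075
Weighted average = (0.0949·33.0 + 0.3219·23.2 + 0.9200·40.0 + 0.1075·68.0) / (0.0949 + 0.3219 + 0.9200 + 0.1075)
  = 54.7068 / 1.4443 = 37.88

37.88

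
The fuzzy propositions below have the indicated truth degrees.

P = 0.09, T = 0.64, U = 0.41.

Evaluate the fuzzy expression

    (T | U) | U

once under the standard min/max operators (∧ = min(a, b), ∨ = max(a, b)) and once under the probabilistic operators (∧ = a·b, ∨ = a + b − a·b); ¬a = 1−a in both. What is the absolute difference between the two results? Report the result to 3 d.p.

Under standard min/max:
  T | U = max(a, b) on (0.64, 0.41) = 0.64
  (T | U) | U = max(a, b) on (0.64, 0.41) = 0.64
  → value = 0.6400
Under probabilistic:
  T | U = a + b − a·b on (0.6400, 0.4100) = 0.7876
  (T | U) | U = a + b − a·b on (0.7876, 0.4100) = 0.8747
  → value = 0.8747
|0.6400 − 0.8747| = 0.235

0.235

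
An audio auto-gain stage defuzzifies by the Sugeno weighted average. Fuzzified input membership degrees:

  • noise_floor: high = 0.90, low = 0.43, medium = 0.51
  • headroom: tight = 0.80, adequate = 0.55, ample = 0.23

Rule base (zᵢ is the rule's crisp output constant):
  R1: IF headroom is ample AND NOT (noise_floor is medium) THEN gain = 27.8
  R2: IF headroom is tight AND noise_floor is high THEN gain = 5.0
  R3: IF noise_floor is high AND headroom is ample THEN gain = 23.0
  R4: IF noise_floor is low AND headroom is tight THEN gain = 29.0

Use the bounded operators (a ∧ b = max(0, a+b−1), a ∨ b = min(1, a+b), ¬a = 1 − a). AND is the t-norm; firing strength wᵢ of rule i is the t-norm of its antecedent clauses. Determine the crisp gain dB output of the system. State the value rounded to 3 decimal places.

12.415

R1 (z=27.8): ample=0.23, ¬medium=1−0.51=0.49; AND[max(0, a+b−1)] → w = 0.00
R2 (z=5.0): tight=0.80, high=0.90; AND[max(0, a+b−1)] → w = 0.70
R3 (z=23.0): high=0.90, ample=0.23; AND[max(0, a+b−1)] → w = 0.13
R4 (z=29.0): low=0.43, tight=0.80; AND[max(0, a+b−1)] → w = 0.23
Weighted average = (0.00·27.8 + 0.70·5.0 + 0.13·23.0 + 0.23·29.0) / (0.00 + 0.70 + 0.13 + 0.23)
  = 13.1600 / 1.0600 = 12.415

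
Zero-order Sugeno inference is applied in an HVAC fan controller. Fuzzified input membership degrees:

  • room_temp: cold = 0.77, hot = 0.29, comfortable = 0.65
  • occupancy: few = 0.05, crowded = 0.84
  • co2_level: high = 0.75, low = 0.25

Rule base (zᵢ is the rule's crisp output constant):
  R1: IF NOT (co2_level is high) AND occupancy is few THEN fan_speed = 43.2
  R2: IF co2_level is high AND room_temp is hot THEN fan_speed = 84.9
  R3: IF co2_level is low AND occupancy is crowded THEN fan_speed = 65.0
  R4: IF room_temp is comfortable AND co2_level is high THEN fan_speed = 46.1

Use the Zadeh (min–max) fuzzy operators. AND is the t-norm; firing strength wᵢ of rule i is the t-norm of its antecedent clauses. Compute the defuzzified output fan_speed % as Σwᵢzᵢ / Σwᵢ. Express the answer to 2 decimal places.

58.87

R1 (z=43.2): ¬high=1−0.75=0.25, few=0.05; AND[min(a, b)] → w = 0.05
R2 (z=84.9): high=0.75, hot=0.29; AND[min(a, b)] → w = 0.29
R3 (z=65.0): low=0.25, crowded=0.84; AND[min(a, b)] → w = 0.25
R4 (z=46.1): comfortable=0.65, high=0.75; AND[min(a, b)] → w = 0.65
Weighted average = (0.05·43.2 + 0.29·84.9 + 0.25·65.0 + 0.65·46.1) / (0.05 + 0.29 + 0.25 + 0.65)
  = 72.9960 / 1.2400 = 58.87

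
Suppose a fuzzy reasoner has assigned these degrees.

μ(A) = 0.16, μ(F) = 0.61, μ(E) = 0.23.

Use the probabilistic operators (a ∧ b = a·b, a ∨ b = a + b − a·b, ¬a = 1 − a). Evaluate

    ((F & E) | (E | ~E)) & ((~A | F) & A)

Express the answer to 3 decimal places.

0.127

F & E = a·b on (0.6100, 0.2300) = 0.1403
~E = 1 − 0.2300 = 0.7700
E | ~E = a + b − a·b on (0.2300, 0.7700) = 0.8229
(F & E) | (E | ~E) = a + b − a·b on (0.1403, 0.8229) = 0.8477
~A = 1 − 0.1600 = 0.8400
~A | F = a + b − a·b on (0.8400, 0.6100) = 0.9376
(~A | F) & A = a·b on (0.9376, 0.1600) = 0.1500
((F & E) | (E | ~E)) & ((~A | F) & A) = a·b on (0.8477, 0.1500) = 0.1272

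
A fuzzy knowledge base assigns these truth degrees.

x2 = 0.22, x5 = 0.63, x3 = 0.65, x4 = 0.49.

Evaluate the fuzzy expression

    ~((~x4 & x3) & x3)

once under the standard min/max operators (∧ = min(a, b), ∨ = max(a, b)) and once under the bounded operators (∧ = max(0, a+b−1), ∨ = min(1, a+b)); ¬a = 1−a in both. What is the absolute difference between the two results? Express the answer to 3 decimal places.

0.510

Under standard min/max:
  ~x4 = 1 − 0.49 = 0.51
  ~x4 & x3 = min(a, b) on (0.51, 0.65) = 0.51
  (~x4 & x3) & x3 = min(a, b) on (0.51, 0.65) = 0.51
  ~((~x4 & x3) & x3) = 1 − 0.51 = 0.49
  → value = 0.4900
Under bounded:
  ~x4 = 1 − 0.49 = 0.51
  ~x4 & x3 = max(0, a+b−1) on (0.51, 0.65) = 0.16
  (~x4 & x3) & x3 = max(0, a+b−1) on (0.16, 0.65) = 0.00
  ~((~x4 & x3) & x3) = 1 − 0.00 = 1.00
  → value = 1.0000
|0.4900 − 1.0000| = 0.510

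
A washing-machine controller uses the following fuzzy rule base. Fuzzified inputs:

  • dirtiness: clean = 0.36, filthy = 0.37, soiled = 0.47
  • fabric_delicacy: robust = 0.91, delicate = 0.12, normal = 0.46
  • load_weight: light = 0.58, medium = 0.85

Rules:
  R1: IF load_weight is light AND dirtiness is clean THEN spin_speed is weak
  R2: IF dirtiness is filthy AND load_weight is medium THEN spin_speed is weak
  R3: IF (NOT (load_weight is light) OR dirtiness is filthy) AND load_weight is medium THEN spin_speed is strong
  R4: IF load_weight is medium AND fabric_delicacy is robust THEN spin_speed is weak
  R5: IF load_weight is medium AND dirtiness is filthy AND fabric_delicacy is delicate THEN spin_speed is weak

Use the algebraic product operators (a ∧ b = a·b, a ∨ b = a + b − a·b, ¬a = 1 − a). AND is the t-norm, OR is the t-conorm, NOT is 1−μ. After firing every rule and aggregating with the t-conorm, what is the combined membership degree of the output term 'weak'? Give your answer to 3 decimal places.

0.882

R1: light=0.58, clean=0.36; AND[a·b] → w = 0.2088
R2: filthy=0.37, medium=0.85; AND[a·b] → w = 0.3145
R3: (¬light=1−0.58=0.42 OR filthy=0.37) = 0.6346; AND[a·b] with medium=0.85 → w = 0.5394
R4: medium=0.85, robust=0.91; AND[a·b] → w = 0.7735
R5: medium=0.85, filthy=0.37, delicate=0.12; AND[a·b] → w = 0.0377
Rules with consequent 'weak': {R1, R2, R4, R5} → strengths 0.2088, 0.3145, 0.7735, 0.0377
Aggregate via t-conorm [a + b − a·b]: 0.8818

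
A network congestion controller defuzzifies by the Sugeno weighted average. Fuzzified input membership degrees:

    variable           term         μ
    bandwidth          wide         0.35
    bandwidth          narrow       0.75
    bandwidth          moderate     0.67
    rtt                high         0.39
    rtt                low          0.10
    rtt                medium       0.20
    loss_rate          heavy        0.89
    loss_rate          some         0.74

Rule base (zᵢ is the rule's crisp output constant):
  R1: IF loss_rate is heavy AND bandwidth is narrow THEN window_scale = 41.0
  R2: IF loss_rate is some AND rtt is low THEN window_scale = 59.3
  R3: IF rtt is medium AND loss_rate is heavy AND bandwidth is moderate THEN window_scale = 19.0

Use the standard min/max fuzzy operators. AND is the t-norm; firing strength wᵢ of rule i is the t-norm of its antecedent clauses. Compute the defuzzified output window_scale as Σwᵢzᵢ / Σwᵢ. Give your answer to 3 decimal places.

38.552

R1 (z=41.0): heavy=0.89, narrow=0.75; AND[min(a, b)] → w = 0.75
R2 (z=59.3): some=0.74, low=0.10; AND[min(a, b)] → w = 0.10
R3 (z=19.0): medium=0.20, heavy=0.89, moderate=0.67; AND[min(a, b)] → w = 0.20
Weighted average = (0.75·41.0 + 0.10·59.3 + 0.20·19.0) / (0.75 + 0.10 + 0.20)
  = 40.4800 / 1.0500 = 38.552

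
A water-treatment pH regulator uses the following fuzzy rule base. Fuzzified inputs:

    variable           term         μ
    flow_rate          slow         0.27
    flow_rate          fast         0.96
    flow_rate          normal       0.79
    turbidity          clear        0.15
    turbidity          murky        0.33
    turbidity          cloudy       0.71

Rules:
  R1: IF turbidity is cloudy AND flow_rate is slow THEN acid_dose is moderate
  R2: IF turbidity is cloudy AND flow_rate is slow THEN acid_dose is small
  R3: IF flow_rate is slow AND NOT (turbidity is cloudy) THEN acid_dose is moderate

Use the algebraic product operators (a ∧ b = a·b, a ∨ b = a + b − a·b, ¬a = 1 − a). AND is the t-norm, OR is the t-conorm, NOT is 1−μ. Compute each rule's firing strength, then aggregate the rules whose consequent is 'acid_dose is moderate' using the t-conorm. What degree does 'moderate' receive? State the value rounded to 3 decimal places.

0.255

R1: cloudy=0.71, slow=0.27; AND[a·b] → w = 0.1917
R2: cloudy=0.71, slow=0.27; AND[a·b] → w = 0.1917
R3: slow=0.27, ¬cloudy=1−0.71=0.29; AND[a·b] → w = 0.0783
Rules with consequent 'moderate': {R1, R3} → strengths 0.1917, 0.0783
Aggregate via t-conorm [a + b − a·b]: 0.2550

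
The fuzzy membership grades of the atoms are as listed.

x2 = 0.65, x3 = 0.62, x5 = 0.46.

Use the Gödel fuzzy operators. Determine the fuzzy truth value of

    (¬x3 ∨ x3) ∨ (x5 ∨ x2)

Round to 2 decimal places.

0.65

¬x3 = 1 − 0.62 = 0.38
¬x3 ∨ x3 = max(a, b) on (0.38, 0.62) = 0.62
x5 ∨ x2 = max(a, b) on (0.46, 0.65) = 0.65
(¬x3 ∨ x3) ∨ (x5 ∨ x2) = max(a, b) on (0.62, 0.65) = 0.65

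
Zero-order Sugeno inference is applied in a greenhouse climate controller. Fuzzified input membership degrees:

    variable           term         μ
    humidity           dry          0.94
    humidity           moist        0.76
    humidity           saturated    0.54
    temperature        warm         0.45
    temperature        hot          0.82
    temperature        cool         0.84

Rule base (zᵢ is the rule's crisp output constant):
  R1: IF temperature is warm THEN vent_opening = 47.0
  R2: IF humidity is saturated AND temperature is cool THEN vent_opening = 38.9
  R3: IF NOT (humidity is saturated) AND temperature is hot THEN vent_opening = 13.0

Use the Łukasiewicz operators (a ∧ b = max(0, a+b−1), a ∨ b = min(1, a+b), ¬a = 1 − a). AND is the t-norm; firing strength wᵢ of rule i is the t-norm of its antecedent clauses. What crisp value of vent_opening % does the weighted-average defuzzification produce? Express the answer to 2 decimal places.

R1 (z=47.0): warm=0.45 → w = 0.45
R2 (z=38.9): saturated=0.54, cool=0.84; AND[max(0, a+b−1)] → w = 0.38
R3 (z=13.0): ¬saturated=1−0.54=0.46, hot=0.82; AND[max(0, a+b−1)] → w = 0.28
Weighted average = (0.45·47.0 + 0.38·38.9 + 0.28·13.0) / (0.45 + 0.38 + 0.28)
  = 39.5720 / 1.1100 = 35.65

35.65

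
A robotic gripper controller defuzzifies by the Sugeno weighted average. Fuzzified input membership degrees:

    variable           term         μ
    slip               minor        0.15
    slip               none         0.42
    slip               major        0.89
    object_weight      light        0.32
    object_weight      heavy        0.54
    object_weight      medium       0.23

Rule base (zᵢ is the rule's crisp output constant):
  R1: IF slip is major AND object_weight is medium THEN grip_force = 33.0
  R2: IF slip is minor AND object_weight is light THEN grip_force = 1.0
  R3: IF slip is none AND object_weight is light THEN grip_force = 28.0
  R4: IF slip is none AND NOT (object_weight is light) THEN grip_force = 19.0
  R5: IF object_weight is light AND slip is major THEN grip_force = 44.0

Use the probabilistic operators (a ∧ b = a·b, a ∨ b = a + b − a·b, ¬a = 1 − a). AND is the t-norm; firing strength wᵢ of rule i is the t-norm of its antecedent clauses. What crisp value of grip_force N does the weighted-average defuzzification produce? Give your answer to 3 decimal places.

R1 (z=33.0): major=0.89, medium=0.23; AND[a·b] → w = 0.2047
R2 (z=1.0): minor=0.15, light=0.32; AND[a·b] → w = 0.0480
R3 (z=28.0): none=0.42, light=0.32; AND[a·b] → w = 0.1344
R4 (z=19.0): none=0.42, ¬light=1−0.32=0.68; AND[a·b] → w = 0.2856
R5 (z=44.0): light=0.32, major=0.89; AND[a·b] → w = 0.2848
Weighted average = (0.2047·33.0 + 0.0480·1.0 + 0.1344·28.0 + 0.2856·19.0 + 0.2848·44.0) / (0.2047 + 0.0480 + 0.1344 + 0.2856 + 0.2848)
  = 28.5239 / 0.9575 = 29.790

29.790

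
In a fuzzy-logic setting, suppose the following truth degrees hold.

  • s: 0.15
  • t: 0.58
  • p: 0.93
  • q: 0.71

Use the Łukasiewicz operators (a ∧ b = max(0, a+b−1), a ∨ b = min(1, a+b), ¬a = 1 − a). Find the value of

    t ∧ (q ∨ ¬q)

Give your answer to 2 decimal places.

¬q = 1 − 0.71 = 0.29
q ∨ ¬q = min(1, a+b) on (0.71, 0.29) = 1.00
t ∧ (q ∨ ¬q) = max(0, a+b−1) on (0.58, 1.00) = 0.58

0.58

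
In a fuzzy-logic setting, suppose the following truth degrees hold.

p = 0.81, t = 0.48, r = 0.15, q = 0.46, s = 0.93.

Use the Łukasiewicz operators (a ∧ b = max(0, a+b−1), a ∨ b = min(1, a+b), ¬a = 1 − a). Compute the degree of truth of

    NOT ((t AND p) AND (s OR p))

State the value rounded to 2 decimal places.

t AND p = max(0, a+b−1) on (0.48, 0.81) = 0.29
s OR p = min(1, a+b) on (0.93, 0.81) = 1.00
(t AND p) AND (s OR p) = max(0, a+b−1) on (0.29, 1.00) = 0.29
NOT ((t AND p) AND (s OR p)) = 1 − 0.29 = 0.71

0.71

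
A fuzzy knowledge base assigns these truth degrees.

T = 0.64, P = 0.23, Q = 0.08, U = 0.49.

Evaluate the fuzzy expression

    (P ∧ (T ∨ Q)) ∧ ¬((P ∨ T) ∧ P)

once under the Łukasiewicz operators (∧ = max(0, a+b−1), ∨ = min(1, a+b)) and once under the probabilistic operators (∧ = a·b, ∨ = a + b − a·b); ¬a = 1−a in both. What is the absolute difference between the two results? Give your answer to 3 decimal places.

Under Łukasiewicz:
  T ∨ Q = min(1, a+b) on (0.64, 0.08) = 0.72
  P ∧ (T ∨ Q) = max(0, a+b−1) on (0.23, 0.72) = 0.00
  P ∨ T = min(1, a+b) on (0.23, 0.64) = 0.87
  (P ∨ T) ∧ P = max(0, a+b−1) on (0.87, 0.23) = 0.10
  ¬((P ∨ T) ∧ P) = 1 − 0.10 = 0.90
  (P ∧ (T ∨ Q)) ∧ ¬((P ∨ T) ∧ P) = max(0, a+b−1) on (0.00, 0.90) = 0.00
  → value = 0.0000
Under probabilistic:
  T ∨ Q = a + b − a·b on (0.6400, 0.0800) = 0.6688
  P ∧ (T ∨ Q) = a·b on (0.2300, 0.6688) = 0.1538
  P ∨ T = a + b − a·b on (0.2300, 0.6400) = 0.7228
  (P ∨ T) ∧ P = a·b on (0.7228, 0.2300) = 0.1662
  ¬((P ∨ T) ∧ P) = 1 − 0.1662 = 0.8338
  (P ∧ (T ∨ Q)) ∧ ¬((P ∨ T) ∧ P) = a·b on (0.1538, 0.8338) = 0.1283
  → value = 0.1283
|0.0000 − 0.1283| = 0.128

0.128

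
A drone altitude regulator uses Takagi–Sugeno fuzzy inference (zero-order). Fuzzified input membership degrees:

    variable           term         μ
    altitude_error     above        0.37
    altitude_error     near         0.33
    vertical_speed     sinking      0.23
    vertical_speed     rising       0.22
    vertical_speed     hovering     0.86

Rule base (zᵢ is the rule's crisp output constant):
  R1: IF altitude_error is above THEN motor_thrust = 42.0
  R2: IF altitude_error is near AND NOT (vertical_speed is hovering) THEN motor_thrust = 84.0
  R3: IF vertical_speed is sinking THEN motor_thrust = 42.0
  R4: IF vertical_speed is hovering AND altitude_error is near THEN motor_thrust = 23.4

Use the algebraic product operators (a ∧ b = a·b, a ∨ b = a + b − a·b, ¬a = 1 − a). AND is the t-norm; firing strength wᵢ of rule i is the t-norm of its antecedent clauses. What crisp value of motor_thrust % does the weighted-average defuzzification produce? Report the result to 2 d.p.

R1 (z=42.0): above=0.37 → w = 0.3700
R2 (z=84.0): near=0.33, ¬hovering=1−0.86=0.14; AND[a·b] → w = 0.0462
R3 (z=42.0): sinking=0.23 → w = 0.2300
R4 (z=23.4): hovering=0.86, near=0.33; AND[a·b] → w = 0.2838
Weighted average = (0.3700·42.0 + 0.0462·84.0 + 0.2300·42.0 + 0.2838·23.4) / (0.3700 + 0.0462 + 0.2300 + 0.2838)
  = 35.7217 / 0.9300 = 38.41

38.41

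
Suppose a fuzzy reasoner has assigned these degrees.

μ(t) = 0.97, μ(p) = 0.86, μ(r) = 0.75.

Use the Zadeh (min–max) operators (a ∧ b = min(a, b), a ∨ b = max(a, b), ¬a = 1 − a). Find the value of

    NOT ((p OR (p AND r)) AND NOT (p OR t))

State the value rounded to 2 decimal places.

p AND r = min(a, b) on (0.86, 0.75) = 0.75
p OR (p AND r) = max(a, b) on (0.86, 0.75) = 0.86
p OR t = max(a, b) on (0.86, 0.97) = 0.97
NOT (p OR t) = 1 − 0.97 = 0.03
(p OR (p AND r)) AND NOT (p OR t) = min(a, b) on (0.86, 0.03) = 0.03
NOT ((p OR (p AND r)) AND NOT (p OR t)) = 1 − 0.03 = 0.97

0.97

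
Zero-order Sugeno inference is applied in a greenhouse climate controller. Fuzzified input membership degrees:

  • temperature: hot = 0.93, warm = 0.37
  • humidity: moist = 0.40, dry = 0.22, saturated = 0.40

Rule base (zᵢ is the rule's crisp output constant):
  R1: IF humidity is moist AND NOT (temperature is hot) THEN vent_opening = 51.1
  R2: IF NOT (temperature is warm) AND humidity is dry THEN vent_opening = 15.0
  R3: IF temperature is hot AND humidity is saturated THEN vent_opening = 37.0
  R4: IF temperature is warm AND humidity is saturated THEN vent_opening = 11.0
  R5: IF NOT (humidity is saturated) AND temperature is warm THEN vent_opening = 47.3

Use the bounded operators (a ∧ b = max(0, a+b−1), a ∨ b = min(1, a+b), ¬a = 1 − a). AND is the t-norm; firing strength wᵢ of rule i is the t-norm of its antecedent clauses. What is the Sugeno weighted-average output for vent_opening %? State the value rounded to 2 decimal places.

R1 (z=51.1): moist=0.40, ¬hot=1−0.93=0.07; AND[max(0, a+b−1)] → w = 0.00
R2 (z=15.0): ¬warm=1−0.37=0.63, dry=0.22; AND[max(0, a+b−1)] → w = 0.00
R3 (z=37.0): hot=0.93, saturated=0.40; AND[max(0, a+b−1)] → w = 0.33
R4 (z=11.0): warm=0.37, saturated=0.40; AND[max(0, a+b−1)] → w = 0.00
R5 (z=47.3): ¬saturated=1−0.40=0.60, warm=0.37; AND[max(0, a+b−1)] → w = 0.00
Weighted average = (0.00·51.1 + 0.00·15.0 + 0.33·37.0 + 0.00·11.0 + 0.00·47.3) / (0.00 + 0.00 + 0.33 + 0.00 + 0.00)
  = 12.2100 / 0.3300 = 37.00

37.00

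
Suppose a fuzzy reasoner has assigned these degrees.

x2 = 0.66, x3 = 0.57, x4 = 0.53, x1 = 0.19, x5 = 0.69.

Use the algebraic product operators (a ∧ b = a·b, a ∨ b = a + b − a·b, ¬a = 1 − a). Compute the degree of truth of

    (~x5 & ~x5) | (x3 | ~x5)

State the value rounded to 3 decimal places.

~x5 = 1 − 0.6900 = 0.3100
~x5 = 1 − 0.6900 = 0.3100
~x5 & ~x5 = a·b on (0.3100, 0.3100) = 0.0961
~x5 = 1 − 0.6900 = 0.3100
x3 | ~x5 = a + b − a·b on (0.5700, 0.3100) = 0.7033
(~x5 & ~x5) | (x3 | ~x5) = a + b − a·b on (0.0961, 0.7033) = 0.7318

0.732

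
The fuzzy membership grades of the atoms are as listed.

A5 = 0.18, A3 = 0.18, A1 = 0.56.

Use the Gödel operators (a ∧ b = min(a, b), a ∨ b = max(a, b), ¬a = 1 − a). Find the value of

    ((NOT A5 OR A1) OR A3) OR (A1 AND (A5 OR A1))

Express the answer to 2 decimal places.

0.82

NOT A5 = 1 − 0.18 = 0.82
NOT A5 OR A1 = max(a, b) on (0.82, 0.56) = 0.82
(NOT A5 OR A1) OR A3 = max(a, b) on (0.82, 0.18) = 0.82
A5 OR A1 = max(a, b) on (0.18, 0.56) = 0.56
A1 AND (A5 OR A1) = min(a, b) on (0.56, 0.56) = 0.56
((NOT A5 OR A1) OR A3) OR (A1 AND (A5 OR A1)) = max(a, b) on (0.82, 0.56) = 0.82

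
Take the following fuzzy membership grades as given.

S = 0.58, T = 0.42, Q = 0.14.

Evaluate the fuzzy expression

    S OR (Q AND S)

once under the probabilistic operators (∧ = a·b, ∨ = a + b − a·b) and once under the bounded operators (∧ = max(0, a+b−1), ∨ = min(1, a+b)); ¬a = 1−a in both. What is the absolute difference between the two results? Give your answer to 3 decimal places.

0.034

Under probabilistic:
  Q AND S = a·b on (0.1400, 0.5800) = 0.0812
  S OR (Q AND S) = a + b − a·b on (0.5800, 0.0812) = 0.6141
  → value = 0.6141
Under bounded:
  Q AND S = max(0, a+b−1) on (0.14, 0.58) = 0.00
  S OR (Q AND S) = min(1, a+b) on (0.58, 0.00) = 0.58
  → value = 0.5800
|0.6141 − 0.5800| = 0.034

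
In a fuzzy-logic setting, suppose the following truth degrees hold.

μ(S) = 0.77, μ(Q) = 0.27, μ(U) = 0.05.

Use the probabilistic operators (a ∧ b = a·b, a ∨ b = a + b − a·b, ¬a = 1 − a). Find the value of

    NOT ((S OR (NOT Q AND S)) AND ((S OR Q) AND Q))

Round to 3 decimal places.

NOT Q = 1 − 0.2700 = 0.7300
NOT Q AND S = a·b on (0.7300, 0.7700) = 0.5621
S OR (NOT Q AND S) = a + b − a·b on (0.7700, 0.5621) = 0.8993
S OR Q = a + b − a·b on (0.7700, 0.2700) = 0.8321
(S OR Q) AND Q = a·b on (0.8321, 0.2700) = 0.2247
(S OR (NOT Q AND S)) AND ((S OR Q) AND Q) = a·b on (0.8993, 0.2247) = 0.2020
NOT ((S OR (NOT Q AND S)) AND ((S OR Q) AND Q)) = 1 − 0.2020 = 0.7980

0.798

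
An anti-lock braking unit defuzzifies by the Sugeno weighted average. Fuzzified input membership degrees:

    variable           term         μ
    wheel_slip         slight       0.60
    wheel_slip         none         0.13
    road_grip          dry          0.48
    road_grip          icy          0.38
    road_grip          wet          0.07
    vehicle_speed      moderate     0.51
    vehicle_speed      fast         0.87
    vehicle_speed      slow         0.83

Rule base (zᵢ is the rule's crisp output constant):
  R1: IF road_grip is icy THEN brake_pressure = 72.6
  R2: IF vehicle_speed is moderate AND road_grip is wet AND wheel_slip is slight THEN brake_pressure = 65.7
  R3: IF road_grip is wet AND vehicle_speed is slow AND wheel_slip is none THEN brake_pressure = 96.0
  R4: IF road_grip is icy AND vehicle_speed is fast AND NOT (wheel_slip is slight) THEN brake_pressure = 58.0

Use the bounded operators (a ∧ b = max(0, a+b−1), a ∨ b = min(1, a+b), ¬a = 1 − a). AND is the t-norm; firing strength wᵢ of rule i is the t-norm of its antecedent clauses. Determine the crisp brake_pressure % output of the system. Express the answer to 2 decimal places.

72.60

R1 (z=72.6): icy=0.38 → w = 0.38
R2 (z=65.7): moderate=0.51, wet=0.07, slight=0.60; AND[max(0, a+b−1)] → w = 0.00
R3 (z=96.0): wet=0.07, slow=0.83, none=0.13; AND[max(0, a+b−1)] → w = 0.00
R4 (z=58.0): icy=0.38, fast=0.87, ¬slight=1−0.60=0.40; AND[max(0, a+b−1)] → w = 0.00
Weighted average = (0.38·72.6 + 0.00·65.7 + 0.00·96.0 + 0.00·58.0) / (0.38 + 0.00 + 0.00 + 0.00)
  = 27.5880 / 0.3800 = 72.60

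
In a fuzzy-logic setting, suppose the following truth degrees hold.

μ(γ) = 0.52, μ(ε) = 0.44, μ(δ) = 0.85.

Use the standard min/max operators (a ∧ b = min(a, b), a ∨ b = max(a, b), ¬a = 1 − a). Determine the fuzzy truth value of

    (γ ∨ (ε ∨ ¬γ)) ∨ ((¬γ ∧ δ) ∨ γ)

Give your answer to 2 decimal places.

0.52

¬γ = 1 − 0.52 = 0.48
ε ∨ ¬γ = max(a, b) on (0.44, 0.48) = 0.48
γ ∨ (ε ∨ ¬γ) = max(a, b) on (0.52, 0.48) = 0.52
¬γ = 1 − 0.52 = 0.48
¬γ ∧ δ = min(a, b) on (0.48, 0.85) = 0.48
(¬γ ∧ δ) ∨ γ = max(a, b) on (0.48, 0.52) = 0.52
(γ ∨ (ε ∨ ¬γ)) ∨ ((¬γ ∧ δ) ∨ γ) = max(a, b) on (0.52, 0.52) = 0.52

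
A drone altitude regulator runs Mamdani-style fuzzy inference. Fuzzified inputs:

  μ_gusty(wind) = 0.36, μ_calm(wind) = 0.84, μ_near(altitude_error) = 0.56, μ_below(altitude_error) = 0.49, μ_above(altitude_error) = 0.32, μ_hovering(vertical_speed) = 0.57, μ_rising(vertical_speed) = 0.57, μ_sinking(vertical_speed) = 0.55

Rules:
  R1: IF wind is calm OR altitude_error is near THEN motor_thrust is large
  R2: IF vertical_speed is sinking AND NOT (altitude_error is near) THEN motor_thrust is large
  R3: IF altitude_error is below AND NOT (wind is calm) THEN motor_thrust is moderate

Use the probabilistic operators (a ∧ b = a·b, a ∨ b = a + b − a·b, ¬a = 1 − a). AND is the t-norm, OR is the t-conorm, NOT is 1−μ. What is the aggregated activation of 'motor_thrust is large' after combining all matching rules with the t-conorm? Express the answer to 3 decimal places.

0.947

R1: calm=0.84, near=0.56; OR[a + b − a·b] → w = 0.9296
R2: sinking=0.55, ¬near=1−0.56=0.44; AND[a·b] → w = 0.2420
R3: below=0.49, ¬calm=1−0.84=0.16; AND[a·b] → w = 0.0784
Rules with consequent 'large': {R1, R2} → strengths 0.9296, 0.2420
Aggregate via t-conorm [a + b − a·b]: 0.9466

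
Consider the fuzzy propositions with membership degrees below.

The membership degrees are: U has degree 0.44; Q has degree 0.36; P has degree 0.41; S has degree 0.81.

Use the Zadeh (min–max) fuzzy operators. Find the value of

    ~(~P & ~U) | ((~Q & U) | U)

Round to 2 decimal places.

~P = 1 − 0.41 = 0.59
~U = 1 − 0.44 = 0.56
~P & ~U = min(a, b) on (0.59, 0.56) = 0.56
~(~P & ~U) = 1 − 0.56 = 0.44
~Q = 1 − 0.36 = 0.64
~Q & U = min(a, b) on (0.64, 0.44) = 0.44
(~Q & U) | U = max(a, b) on (0.44, 0.44) = 0.44
~(~P & ~U) | ((~Q & U) | U) = max(a, b) on (0.44, 0.44) = 0.44

0.44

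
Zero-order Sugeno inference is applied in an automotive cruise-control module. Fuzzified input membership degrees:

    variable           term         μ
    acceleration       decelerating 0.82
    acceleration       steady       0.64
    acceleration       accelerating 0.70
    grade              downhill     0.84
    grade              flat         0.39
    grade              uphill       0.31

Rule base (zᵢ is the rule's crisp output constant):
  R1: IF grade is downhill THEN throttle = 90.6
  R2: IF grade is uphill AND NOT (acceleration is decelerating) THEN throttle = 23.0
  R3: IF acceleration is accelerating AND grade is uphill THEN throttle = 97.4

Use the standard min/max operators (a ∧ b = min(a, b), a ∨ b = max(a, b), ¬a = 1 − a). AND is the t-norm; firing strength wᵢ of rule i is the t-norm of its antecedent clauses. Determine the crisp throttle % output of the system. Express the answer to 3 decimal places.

83.036

R1 (z=90.6): downhill=0.84 → w = 0.84
R2 (z=23.0): uphill=0.31, ¬decelerating=1−0.82=0.18; AND[min(a, b)] → w = 0.18
R3 (z=97.4): accelerating=0.70, uphill=0.31; AND[min(a, b)] → w = 0.31
Weighted average = (0.84·90.6 + 0.18·23.0 + 0.31·97.4) / (0.84 + 0.18 + 0.31)
  = 110.4380 / 1.3300 = 83.036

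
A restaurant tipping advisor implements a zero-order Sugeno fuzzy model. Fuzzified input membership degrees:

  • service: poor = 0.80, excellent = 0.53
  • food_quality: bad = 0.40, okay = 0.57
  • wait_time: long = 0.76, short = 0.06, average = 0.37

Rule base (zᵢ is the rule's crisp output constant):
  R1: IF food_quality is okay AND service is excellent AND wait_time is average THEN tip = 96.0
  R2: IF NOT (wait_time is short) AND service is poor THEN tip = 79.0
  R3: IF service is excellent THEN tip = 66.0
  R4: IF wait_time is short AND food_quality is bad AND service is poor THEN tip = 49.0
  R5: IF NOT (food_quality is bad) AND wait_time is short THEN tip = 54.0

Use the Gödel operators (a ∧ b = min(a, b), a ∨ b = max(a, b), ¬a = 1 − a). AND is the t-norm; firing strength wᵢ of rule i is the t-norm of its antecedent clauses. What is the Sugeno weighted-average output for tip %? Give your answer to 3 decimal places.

R1 (z=96.0): okay=0.57, excellent=0.53, average=0.37; AND[min(a, b)] → w = 0.37
R2 (z=79.0): ¬short=1−0.06=0.94, poor=0.80; AND[min(a, b)] → w = 0.80
R3 (z=66.0): excellent=0.53 → w = 0.53
R4 (z=49.0): short=0.06, bad=0.40, poor=0.80; AND[min(a, b)] → w = 0.06
R5 (z=54.0): ¬bad=1−0.40=0.60, short=0.06; AND[min(a, b)] → w = 0.06
Weighted average = (0.37·96.0 + 0.80·79.0 + 0.53·66.0 + 0.06·49.0 + 0.06·54.0) / (0.37 + 0.80 + 0.53 + 0.06 + 0.06)
  = 139.8800 / 1.8200 = 76.857

76.857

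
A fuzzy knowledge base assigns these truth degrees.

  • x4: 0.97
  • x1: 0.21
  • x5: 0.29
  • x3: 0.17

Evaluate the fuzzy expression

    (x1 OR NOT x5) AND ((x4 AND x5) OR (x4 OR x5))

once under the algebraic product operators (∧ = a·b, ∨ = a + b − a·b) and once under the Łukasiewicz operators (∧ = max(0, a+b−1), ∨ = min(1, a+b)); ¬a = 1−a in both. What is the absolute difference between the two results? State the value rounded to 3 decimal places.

Under algebraic product:
  NOT x5 = 1 − 0.2900 = 0.7100
  x1 OR NOT x5 = a + b − a·b on (0.2100, 0.7100) = 0.7709
  x4 AND x5 = a·b on (0.9700, 0.2900) = 0.2813
  x4 OR x5 = a + b − a·b on (0.9700, 0.2900) = 0.9787
  (x4 AND x5) OR (x4 OR x5) = a + b − a·b on (0.2813, 0.9787) = 0.9847
  (x1 OR NOT x5) AND ((x4 AND x5) OR (x4 OR x5)) = a·b on (0.7709, 0.9847) = 0.7591
  → value = 0.7591
Under Łukasiewicz:
  NOT x5 = 1 − 0.29 = 0.71
  x1 OR NOT x5 = min(1, a+b) on (0.21, 0.71) = 0.92
  x4 AND x5 = max(0, a+b−1) on (0.97, 0.29) = 0.26
  x4 OR x5 = min(1, a+b) on (0.97, 0.29) = 1.00
  (x4 AND x5) OR (x4 OR x5) = min(1, a+b) on (0.26, 1.00) = 1.00
  (x1 OR NOT x5) AND ((x4 AND x5) OR (x4 OR x5)) = max(0, a+b−1) on (0.92, 1.00) = 0.92
  → value = 0.9200
|0.7591 − 0.9200| = 0.161

0.161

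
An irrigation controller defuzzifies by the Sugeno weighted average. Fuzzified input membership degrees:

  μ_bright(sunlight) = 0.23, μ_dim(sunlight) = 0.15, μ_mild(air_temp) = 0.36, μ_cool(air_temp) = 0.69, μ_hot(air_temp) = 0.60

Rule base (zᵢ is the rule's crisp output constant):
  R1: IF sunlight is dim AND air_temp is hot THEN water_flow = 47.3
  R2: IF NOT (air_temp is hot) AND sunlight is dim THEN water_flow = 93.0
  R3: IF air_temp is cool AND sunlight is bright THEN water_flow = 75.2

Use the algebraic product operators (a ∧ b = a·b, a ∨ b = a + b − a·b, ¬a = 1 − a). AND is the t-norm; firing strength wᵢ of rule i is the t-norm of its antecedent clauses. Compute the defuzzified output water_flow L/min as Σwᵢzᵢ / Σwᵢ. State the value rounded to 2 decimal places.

R1 (z=47.3): dim=0.15, hot=0.60; AND[a·b] → w = 0.0900
R2 (z=93.0): ¬hot=1−0.60=0.40, dim=0.15; AND[a·b] → w = 0.0600
R3 (z=75.2): cool=0.69, bright=0.23; AND[a·b] → w = 0.1587
Weighted average = (0.0900·47.3 + 0.0600·93.0 + 0.1587·75.2) / (0.0900 + 0.0600 + 0.1587)
  = 21.7712 / 0.3087 = 70.53

70.53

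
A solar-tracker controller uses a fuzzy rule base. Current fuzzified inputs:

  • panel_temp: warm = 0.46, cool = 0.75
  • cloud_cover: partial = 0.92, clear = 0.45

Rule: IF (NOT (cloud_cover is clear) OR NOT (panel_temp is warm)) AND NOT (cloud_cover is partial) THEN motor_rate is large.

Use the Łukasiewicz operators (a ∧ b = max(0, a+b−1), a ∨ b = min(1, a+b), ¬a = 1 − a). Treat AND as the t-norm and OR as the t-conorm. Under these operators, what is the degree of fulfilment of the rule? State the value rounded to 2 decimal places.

0.08

firing strength: (¬clear=1−0.45=0.55 OR ¬warm=1−0.46=0.54) = 1.00; AND[max(0, a+b−1)] with ¬partial=1−0.92=0.08 → w = 0.08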